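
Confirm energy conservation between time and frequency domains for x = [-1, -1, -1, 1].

Time domain:
Σ|x[n]|² = |-1|² + |-1|² + |-1|² + |1|² = 4.0000

Frequency domain:
(1/4)Σ|X[k]|² = (1/4)(|-2|² + |2i|² + |-2|² + |-2i|²) = (1/4)·16.0000 = 4.0000

Both sides agree, confirming Parseval's theorem.

Σ|x[n]|² = (1/N)Σ|X[k]|² = 4.0000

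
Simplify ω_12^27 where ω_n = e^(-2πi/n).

Since ω_12^12 = 1, powers reduce modulo 12.
27 mod 12 = 3
So ω_12^27 = ω_12^3 = e^(-2πi·3/12)

ω_12^27 = ω_12^3 = -1i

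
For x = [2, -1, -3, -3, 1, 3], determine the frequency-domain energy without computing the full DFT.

Parseval: Σ|x[n]|² = (1/N)Σ|X[k]|², so Σ|X[k]|² = N·Σ|x[n]|² = 6·33.0000

Σ|X[k]|² = N·Σ|x[n]|² = 6·33.0000 = 198.0000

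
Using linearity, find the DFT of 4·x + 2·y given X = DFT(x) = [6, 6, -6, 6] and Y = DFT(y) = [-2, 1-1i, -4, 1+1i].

By linearity: DFT(4x + 2y) = 4·DFT(x) + 2·DFT(y)
= 4·[6, 6, -6, 6] + 2·[-2, 1-1i, -4, 1+1i]

Computing element-wise:
Z[0] = 4·(6) + 2·(-2) = 20
Z[1] = 4·(6) + 2·(1-1i) = 26-2i
Z[2] = 4·(-6) + 2·(-4) = -32
Z[3] = 4·(6) + 2·(1+1i) = 26+2i

DFT(4x + 2y) = 4·X + 2·Y = [20, 26-2i, -32, 26+2i]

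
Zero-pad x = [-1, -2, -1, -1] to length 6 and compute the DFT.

Original 4-point DFT: [-5, 1i, 1, -1i]
Zero-padded 6-point DFT provides frequency interpolation.

DFT_6([x, 0, ...]) = [-5, -0.5000+2.5981i, -0.5000+0.8660i, 1, -0.5000-0.8660i, -0.5000-2.5981i]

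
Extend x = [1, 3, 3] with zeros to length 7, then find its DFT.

Original 3-point DFT: [7, -2, -2]
Zero-padded 7-point DFT provides frequency interpolation.

DFT_7([x, 0, ...]) = [7, 2.2029-5.2703i, -2.3705-1.6231i, 0.1676+1.0438i, 0.1676-1.0438i, -2.3705+1.6231i, 2.2029+5.2703i]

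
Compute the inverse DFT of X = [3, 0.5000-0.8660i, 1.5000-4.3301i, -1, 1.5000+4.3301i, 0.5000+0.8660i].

x[n] = (1/6) Σ(k=0 to 5) X[k] · e^(2πikn/6)

Computing each x[n]:
x[0] = 1
x[1] = 2
x[2] = -1
x[3] = 1
x[4] = 1
x[5] = -1

x = [1, 2, -1, 1, 1, -1]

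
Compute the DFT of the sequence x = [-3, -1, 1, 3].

X[k] = Σ(n=0 to 3) x[n] · ω_4^(nk)
where ω_4 = e^(-2πi/4)

Computing each X[k]:
X[0] = 0
X[1] = -4+4i
X[2] = -4
X[3] = -4-4i

X = [0, -4+4i, -4, -4-4i]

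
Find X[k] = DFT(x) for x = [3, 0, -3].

X[k] = Σ(n=0 to 2) x[n] · ω_3^(nk)
where ω_3 = e^(-2πi/3)

Computing each X[k]:
X[0] = 0
X[1] = 4.5000-2.5981i
X[2] = 4.5000+2.5981i

X = [0, 4.5000-2.5981i, 4.5000+2.5981i]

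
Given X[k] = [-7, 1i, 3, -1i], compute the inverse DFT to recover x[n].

x[n] = (1/4) Σ(k=0 to 3) X[k] · e^(2πikn/4)

Computing each x[n]:
x[0] = -1
x[1] = -3
x[2] = -1
x[3] = -2

x = [-1, -3, -1, -2]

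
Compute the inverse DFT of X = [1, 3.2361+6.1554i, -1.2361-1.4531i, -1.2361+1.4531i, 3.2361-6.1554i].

x[n] = (1/5) Σ(k=0 to 4) X[k] · e^(2πikn/5)

Computing each x[n]:
x[0] = 1
x[1] = -1
x[2] = -3
x[3] = 1
x[4] = 3

x = [1, -1, -3, 1, 3]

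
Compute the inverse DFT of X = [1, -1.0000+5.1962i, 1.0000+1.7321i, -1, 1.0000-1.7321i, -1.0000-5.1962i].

x[n] = (1/6) Σ(k=0 to 5) X[k] · e^(2πikn/6)

Computing each x[n]:
x[0] = 0
x[1] = -2
x[2] = -1
x[3] = 1
x[4] = 1
x[5] = 2

x = [0, -2, -1, 1, 1, 2]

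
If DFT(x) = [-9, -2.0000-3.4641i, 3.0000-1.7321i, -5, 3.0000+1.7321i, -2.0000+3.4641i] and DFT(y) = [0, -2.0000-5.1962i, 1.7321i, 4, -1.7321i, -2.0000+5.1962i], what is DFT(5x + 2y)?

By linearity: DFT(5x + 2y) = 5·DFT(x) + 2·DFT(y)
= 5·[-9, -2.0000-3.4641i, 3.0000-1.7321i, -5, 3.0000+1.7321i, -2.0000+3.4641i] + 2·[0, -2.0000-5.1962i, 1.7321i, 4, -1.7321i, -2.0000+5.1962i]

Computing element-wise:
Z[0] = 5·(-9) + 2·(0) = -45
Z[1] = 5·(-2.0000-3.4641i) + 2·(-2.0000-5.1962i) = -14.0000-27.7129i
Z[2] = 5·(3.0000-1.7321i) + 2·(1.7321i) = 15.0000-5.1963i
Z[3] = 5·(-5) + 2·(4) = -17
Z[4] = 5·(3.0000+1.7321i) + 2·(-1.7321i) = 15.0000+5.1963i
Z[5] = 5·(-2.0000+3.4641i) + 2·(-2.0000+5.1962i) = -14.0000+27.7129i

DFT(5x + 2y) = 5·X + 2·Y = [-45, -14.0000-27.7129i, 15.0000-5.1963i, -17, 15.0000+5.1963i, -14.0000+27.7129i]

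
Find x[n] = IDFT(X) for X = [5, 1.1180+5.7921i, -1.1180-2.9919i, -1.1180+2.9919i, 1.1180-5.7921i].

x[n] = (1/5) Σ(k=0 to 4) X[k] · e^(2πikn/5)

Computing each x[n]:
x[0] = 1
x[1] = 0
x[2] = -2
x[3] = 3
x[4] = 3

x = [1, 0, -2, 3, 3]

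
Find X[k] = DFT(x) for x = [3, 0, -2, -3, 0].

X[k] = Σ(n=0 to 4) x[n] · ω_5^(nk)
where ω_5 = e^(-2πi/5)

Computing each X[k]:
X[0] = -2
X[1] = 7.0451-0.5878i
X[2] = 1.4549+0.9511i
X[3] = 1.4549-0.9511i
X[4] = 7.0451+0.5878i

X = [-2, 7.0451-0.5878i, 1.4549+0.9511i, 1.4549-0.9511i, 7.0451+0.5878i]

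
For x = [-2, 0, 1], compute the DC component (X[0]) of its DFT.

X[0] = Σ(n=0 to 2) x[n] · ω_3^0 = Σ x[n]
= (-2) + (0) + (1)

X[0] = -1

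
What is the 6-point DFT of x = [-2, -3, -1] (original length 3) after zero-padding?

Original 3-point DFT: [-6, 1.7321i, -1.7321i]
Zero-padded 6-point DFT provides frequency interpolation.

DFT_6([x, 0, ...]) = [-6, -3.0000+3.4641i, 1.7321i, 0, -1.7321i, -3.0000-3.4641i]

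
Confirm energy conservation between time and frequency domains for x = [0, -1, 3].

Time domain:
Σ|x[n]|² = |0|² + |-1|² + |3|² = 10.0000

Frequency domain:
(1/3)Σ|X[k]|² = (1/3)(|2|² + |-1.0000+3.4641i|² + |-1.0000-3.4641i|²) = (1/3)·30.0000 = 10.0000

Both sides agree, confirming Parseval's theorem.

Σ|x[n]|² = (1/N)Σ|X[k]|² = 10.0000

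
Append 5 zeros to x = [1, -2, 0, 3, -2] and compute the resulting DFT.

Original 5-point DFT: [0, -2.6631+1.7634i, 5.1631-2.8532i, 5.1631+2.8532i, -2.6631-1.7634i]
Zero-padded 10-point DFT provides frequency interpolation.

DFT_10([x, 0, ...]) = [0, 0.0729-0.5020i, -2.6631+1.7634i, 3.4271+5.5676i, 5.1631-2.8532i, -2, 5.1631+2.8532i, 3.4271-5.5676i, -2.6631-1.7634i, 0.0729+0.5020i]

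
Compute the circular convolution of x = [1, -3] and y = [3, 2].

(x ⊛ y)[n] = Σ(m=0 to 1) x[m] · y[(n-m) mod 2]

Computing each output sample:
(x ⊛ y)[0] = -3
(x ⊛ y)[1] = -7

x ⊛ y = [-3, -7]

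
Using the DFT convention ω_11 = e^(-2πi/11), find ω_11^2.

ω_11^2 = e^(-2πi·2/11)
= cos(-2π·2/11) + i·sin(-2π·2/11)
= cos(-4π/11) + i·sin(-4π/11)

ω_11^2 = cos(-4π/11) + i·sin(-4π/11) = 0.4154-0.9096i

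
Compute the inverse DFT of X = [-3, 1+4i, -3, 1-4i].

x[n] = (1/4) Σ(k=0 to 3) X[k] · e^(2πikn/4)

Computing each x[n]:
x[0] = -1
x[1] = -2
x[2] = -2
x[3] = 2

x = [-1, -2, -2, 2]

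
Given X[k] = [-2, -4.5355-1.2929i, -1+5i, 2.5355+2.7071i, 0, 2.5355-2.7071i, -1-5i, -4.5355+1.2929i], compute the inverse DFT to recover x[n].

x[n] = (1/8) Σ(k=0 to 7) X[k] · e^(2πikn/8)

Computing each x[n]:
x[0] = -1
x[1] = -3
x[2] = 1
x[3] = 2
x[4] = 0
x[5] = 0
x[6] = -1
x[7] = 0

x = [-1, -3, 1, 2, 0, 0, -1, 0]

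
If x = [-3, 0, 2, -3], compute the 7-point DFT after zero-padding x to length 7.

Original 4-point DFT: [-4, -5-3i, 2, -5+3i]
Zero-padded 7-point DFT provides frequency interpolation.

DFT_7([x, 0, ...]) = [-4, -0.7421-0.6482i, -6.6724-1.4777i, -1.0855+4.4884i, -1.0855-4.4884i, -6.6724+1.4777i, -0.7421+0.6482i]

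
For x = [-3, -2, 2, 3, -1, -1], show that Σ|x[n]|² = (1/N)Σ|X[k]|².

Time domain:
Σ|x[n]|² = |-3|² + |-2|² + |2|² + |3|² + |-1|² + |-1|² = 28.0000

Frequency domain:
(1/6)Σ|X[k]|² = (1/6)(|-2|² + |-8.0000-1.7321i|² + |1.0000+3.4641i|² + |-2|² + |1.0000-3.4641i|² + |-8.0000+1.7321i|²) = (1/6)·168.0000 = 28.0000

Both sides agree, confirming Parseval's theorem.

Σ|x[n]|² = (1/N)Σ|X[k]|² = 28.0000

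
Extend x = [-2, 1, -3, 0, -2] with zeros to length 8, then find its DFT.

Original 5-point DFT: [-6, 0.1180-1.0898i, -2.1180-4.6165i, -2.1180+4.6165i, 0.1180+1.0898i]
Zero-padded 8-point DFT provides frequency interpolation.

DFT_8([x, 0, ...]) = [-6, 0.7071+2.2929i, -1-1i, -0.7071-3.7071i, -8, -0.7071+3.7071i, -1+1i, 0.7071-2.2929i]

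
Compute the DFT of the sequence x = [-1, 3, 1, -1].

X[k] = Σ(n=0 to 3) x[n] · ω_4^(nk)
where ω_4 = e^(-2πi/4)

Computing each X[k]:
X[0] = 2
X[1] = -2-4i
X[2] = -2
X[3] = -2+4i

X = [2, -2-4i, -2, -2+4i]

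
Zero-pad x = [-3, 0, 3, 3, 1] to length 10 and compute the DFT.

Original 5-point DFT: [4, -7.5451+0.9511i, -1.9549+0.5878i, -1.9549-0.5878i, -7.5451-0.9511i]
Zero-padded 10-point DFT provides frequency interpolation.

DFT_10([x, 0, ...]) = [4, -3.8090-6.2941i, -7.5451+0.9511i, -2.6910+2.5757i, -1.9549+0.5878i, -2, -1.9549-0.5878i, -2.6910-2.5757i, -7.5451-0.9511i, -3.8090+6.2941i]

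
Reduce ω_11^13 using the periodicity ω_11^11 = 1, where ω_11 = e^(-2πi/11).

Since ω_11^11 = 1, powers reduce modulo 11.
13 mod 11 = 2
So ω_11^13 = ω_11^2 = e^(-2πi·2/11)

ω_11^13 = ω_11^2 = 0.4154-0.9096i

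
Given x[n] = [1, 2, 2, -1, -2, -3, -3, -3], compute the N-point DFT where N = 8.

X[k] = Σ(n=0 to 7) x[n] · ω_8^(nk)
where ω_8 = e^(-2πi/8)

Computing each X[k]:
X[0] = -7
X[1] = 5.1213-9.9497i
X[2] = -3i
X[3] = 0.8787+0.0503i
X[4] = 3
X[5] = 0.8787-0.0503i
X[6] = 3i
X[7] = 5.1213+9.9497i

X = [-7, 5.1213-9.9497i, -3i, 0.8787+0.0503i, 3, 0.8787-0.0503i, 3i, 5.1213+9.9497i]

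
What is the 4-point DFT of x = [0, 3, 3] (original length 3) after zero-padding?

Original 3-point DFT: [6, -3, -3]
Zero-padded 4-point DFT provides frequency interpolation.

DFT_4([x, 0, ...]) = [6, -3-3i, 0, -3+3i]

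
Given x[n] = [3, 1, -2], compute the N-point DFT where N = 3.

X[k] = Σ(n=0 to 2) x[n] · ω_3^(nk)
where ω_3 = e^(-2πi/3)

Computing each X[k]:
X[0] = 2
X[1] = 3.5000-2.5981i
X[2] = 3.5000+2.5981i

X = [2, 3.5000-2.5981i, 3.5000+2.5981i]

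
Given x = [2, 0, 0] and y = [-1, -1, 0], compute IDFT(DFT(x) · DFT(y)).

(x ⊛ y)[n] = Σ(m=0 to 2) x[m] · y[(n-m) mod 3]

Computing each output sample:
(x ⊛ y)[0] = -2
(x ⊛ y)[1] = -2
(x ⊛ y)[2] = 0

x ⊛ y = [-2, -2, 0]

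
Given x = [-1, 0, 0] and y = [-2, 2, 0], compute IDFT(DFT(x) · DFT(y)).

(x ⊛ y)[n] = Σ(m=0 to 2) x[m] · y[(n-m) mod 3]

Computing each output sample:
(x ⊛ y)[0] = 2
(x ⊛ y)[1] = -2
(x ⊛ y)[2] = 0

x ⊛ y = [2, -2, 0]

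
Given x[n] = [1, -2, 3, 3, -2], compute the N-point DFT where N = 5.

X[k] = Σ(n=0 to 4) x[n] · ω_5^(nk)
where ω_5 = e^(-2πi/5)

Computing each X[k]:
X[0] = 3
X[1] = -5.0902
X[2] = 6.0902
X[3] = 6.0902
X[4] = -5.0902

X = [3, -5.0902, 6.0902, 6.0902, -5.0902]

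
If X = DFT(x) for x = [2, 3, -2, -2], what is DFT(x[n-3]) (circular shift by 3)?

Time shift by 3: X_shifted[k] = ω_4^(3k) · X[k]
Shifted x = [3, -2, -2, 2]

DFT(x[n-3]) = [1, 5+4i, 1, 5-4i]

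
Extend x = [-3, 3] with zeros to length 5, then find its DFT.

Original 2-point DFT: [0, -6]
Zero-padded 5-point DFT provides frequency interpolation.

DFT_5([x, 0, ...]) = [0, -2.0729-2.8532i, -5.4271-1.7634i, -5.4271+1.7634i, -2.0729+2.8532i]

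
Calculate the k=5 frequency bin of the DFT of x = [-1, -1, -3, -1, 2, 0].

X[5] = Σ(n=0 to 5) x[n] · ω_6^(5n) where ω_6 = e^(-2πi/6)
= (-1)·ω_6^0 + (-1)·ω_6^5 + (-3)·ω_6^10 + (-1)·ω_6^15 + (2)·ω_6^20 + (0)·ω_6^25

X[5] = -5.1962i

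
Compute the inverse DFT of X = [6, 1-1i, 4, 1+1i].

x[n] = (1/4) Σ(k=0 to 3) X[k] · e^(2πikn/4)

Computing each x[n]:
x[0] = 3
x[1] = 1
x[2] = 2
x[3] = 0

x = [3, 1, 2, 0]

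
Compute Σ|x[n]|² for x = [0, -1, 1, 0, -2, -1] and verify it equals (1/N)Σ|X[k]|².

Time domain:
Σ|x[n]|² = |0|² + |-1|² + |1|² + |0|² + |-2|² + |-1|² = 7.0000

Frequency domain:
(1/6)Σ|X[k]|² = (1/6)(|-3|² + |-0.5000-2.5981i|² + |1.5000+2.5981i|² + |1|² + |1.5000-2.5981i|² + |-0.5000+2.5981i|²) = (1/6)·42.0000 = 7.0000

Both sides agree, confirming Parseval's theorem.

Σ|x[n]|² = (1/N)Σ|X[k]|² = 7.0000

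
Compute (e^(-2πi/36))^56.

Since ω_36^36 = 1, powers reduce modulo 36.
56 mod 36 = 20
So ω_36^56 = ω_36^20 = e^(-2πi·20/36)

ω_36^56 = ω_36^20 = -0.9397+0.3420i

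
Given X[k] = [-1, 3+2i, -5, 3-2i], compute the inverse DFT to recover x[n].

x[n] = (1/4) Σ(k=0 to 3) X[k] · e^(2πikn/4)

Computing each x[n]:
x[0] = 0
x[1] = 0
x[2] = -3
x[3] = 2

x = [0, 0, -3, 2]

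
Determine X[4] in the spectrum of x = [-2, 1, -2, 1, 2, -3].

X[4] = Σ(n=0 to 5) x[n] · ω_6^(4n) where ω_6 = e^(-2πi/6)
= (-2)·ω_6^0 + (1)·ω_6^4 + (-2)·ω_6^8 + (1)·ω_6^12 + (2)·ω_6^16 + (-3)·ω_6^20

X[4] = 6.9282i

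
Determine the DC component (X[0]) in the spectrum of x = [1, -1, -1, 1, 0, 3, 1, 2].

X[0] = Σ(n=0 to 7) x[n] · ω_8^0 = Σ x[n]
= (1) + (-1) + (-1) + (1) + (0) + (3) + (1) + (2)

X[0] = 6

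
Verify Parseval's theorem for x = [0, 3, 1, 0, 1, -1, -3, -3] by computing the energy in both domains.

Time domain:
Σ|x[n]|² = |0|² + |3|² + |1|² + |0|² + |1|² + |-1|² + |-3|² + |-3|² = 30.0000

Frequency domain:
(1/8)Σ|X[k]|² = (1/8)(|-2|² + |-0.2929-8.9497i|² + |3-5i|² + |-1.7071-0.9497i|² + |0|² + |-1.7071+0.9497i|² + |3+5i|² + |-0.2929+8.9497i|²) = (1/8)·240.0000 = 30.0000

Both sides agree, confirming Parseval's theorem.

Σ|x[n]|² = (1/N)Σ|X[k]|² = 30.0000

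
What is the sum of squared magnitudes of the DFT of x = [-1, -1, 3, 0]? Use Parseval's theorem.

Parseval: Σ|x[n]|² = (1/N)Σ|X[k]|², so Σ|X[k]|² = N·Σ|x[n]|² = 4·11.0000

Σ|X[k]|² = N·Σ|x[n]|² = 4·11.0000 = 44.0000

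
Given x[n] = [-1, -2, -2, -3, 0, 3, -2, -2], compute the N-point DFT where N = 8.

X[k] = Σ(n=0 to 7) x[n] · ω_8^(nk)
where ω_8 = e^(-2πi/8)

Computing each X[k]:
X[0] = -9
X[1] = -3.8284+4.2426i
X[2] = 3-6i
X[3] = 1.8284+4.2426i
X[4] = -1
X[5] = 1.8284-4.2426i
X[6] = 3+6i
X[7] = -3.8284-4.2426i

X = [-9, -3.8284+4.2426i, 3-6i, 1.8284+4.2426i, -1, 1.8284-4.2426i, 3+6i, -3.8284-4.2426i]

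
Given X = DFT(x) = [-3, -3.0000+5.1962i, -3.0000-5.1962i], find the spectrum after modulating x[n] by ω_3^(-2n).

Modulation property: DFT(ω_3^(-2n)·x[n]) = X[(k-2) mod 3], so circularly shift X by 2 positions.

X[k-2] = [-3.0000+5.1962i, -3.0000-5.1962i, -3]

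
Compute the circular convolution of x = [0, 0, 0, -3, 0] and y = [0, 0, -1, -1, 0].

(x ⊛ y)[n] = Σ(m=0 to 4) x[m] · y[(n-m) mod 5]

Computing each output sample:
(x ⊛ y)[0] = 3
(x ⊛ y)[1] = 3
(x ⊛ y)[2] = 0
(x ⊛ y)[3] = 0
(x ⊛ y)[4] = 0

x ⊛ y = [3, 3, 0, 0, 0]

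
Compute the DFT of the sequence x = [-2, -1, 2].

X[k] = Σ(n=0 to 2) x[n] · ω_3^(nk)
where ω_3 = e^(-2πi/3)

Computing each X[k]:
X[0] = -1
X[1] = -2.5000+2.5981i
X[2] = -2.5000-2.5981i

X = [-1, -2.5000+2.5981i, -2.5000-2.5981i]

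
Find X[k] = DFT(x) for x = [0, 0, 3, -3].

X[k] = Σ(n=0 to 3) x[n] · ω_4^(nk)
where ω_4 = e^(-2πi/4)

Computing each X[k]:
X[0] = 0
X[1] = -3-3i
X[2] = 6
X[3] = -3+3i

X = [0, -3-3i, 6, -3+3i]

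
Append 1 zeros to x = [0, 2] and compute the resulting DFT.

Original 2-point DFT: [2, -2]
Zero-padded 3-point DFT provides frequency interpolation.

DFT_3([x, 0, ...]) = [2, -1.0000-1.7321i, -1.0000+1.7321i]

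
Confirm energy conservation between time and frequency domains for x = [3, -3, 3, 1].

Time domain:
Σ|x[n]|² = |3|² + |-3|² + |3|² + |1|² = 28.0000

Frequency domain:
(1/4)Σ|X[k]|² = (1/4)(|4|² + |4i|² + |8|² + |-4i|²) = (1/4)·112.0000 = 28.0000

Both sides agree, confirming Parseval's theorem.

Σ|x[n]|² = (1/N)Σ|X[k]|² = 28.0000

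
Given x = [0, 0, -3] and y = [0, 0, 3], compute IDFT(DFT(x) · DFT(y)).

(x ⊛ y)[n] = Σ(m=0 to 2) x[m] · y[(n-m) mod 3]

Computing each output sample:
(x ⊛ y)[0] = 0
(x ⊛ y)[1] = -9
(x ⊛ y)[2] = 0

x ⊛ y = [0, -9, 0]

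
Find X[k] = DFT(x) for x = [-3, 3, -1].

X[k] = Σ(n=0 to 2) x[n] · ω_3^(nk)
where ω_3 = e^(-2πi/3)

Computing each X[k]:
X[0] = -1
X[1] = -4.0000-3.4641i
X[2] = -4.0000+3.4641i

X = [-1, -4.0000-3.4641i, -4.0000+3.4641i]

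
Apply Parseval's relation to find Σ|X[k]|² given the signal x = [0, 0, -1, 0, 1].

Parseval: Σ|x[n]|² = (1/N)Σ|X[k]|², so Σ|X[k]|² = N·Σ|x[n]|² = 5·2.0000

Σ|X[k]|² = N·Σ|x[n]|² = 5·2.0000 = 10.0000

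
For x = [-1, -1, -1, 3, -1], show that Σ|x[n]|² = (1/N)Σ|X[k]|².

Time domain:
Σ|x[n]|² = |-1|² + |-1|² + |-1|² + |3|² + |-1|² = 13.0000

Frequency domain:
(1/5)Σ|X[k]|² = (1/5)(|-1|² + |-3.2361+2.3511i|² + |1.2361-3.8042i|² + |1.2361+3.8042i|² + |-3.2361-2.3511i|²) = (1/5)·65.0000 = 13.0000

Both sides agree, confirming Parseval's theorem.

Σ|x[n]|² = (1/N)Σ|X[k]|² = 13.0000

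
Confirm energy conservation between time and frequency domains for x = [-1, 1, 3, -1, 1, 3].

Time domain:
Σ|x[n]|² = |-1|² + |1|² + |3|² + |-1|² + |1|² + |3|² = 22.0000

Frequency domain:
(1/6)Σ|X[k]|² = (1/6)(|6|² + |0|² + |-6.0000+3.4641i|² + |0|² + |-6.0000-3.4641i|² + |0|²) = (1/6)·132.0000 = 22.0000

Both sides agree, confirming Parseval's theorem.

Σ|x[n]|² = (1/N)Σ|X[k]|² = 22.0000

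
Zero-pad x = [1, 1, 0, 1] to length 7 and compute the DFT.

Original 4-point DFT: [3, 1, -1, 1]
Zero-padded 7-point DFT provides frequency interpolation.

DFT_7([x, 0, ...]) = [3, 0.7225-1.2157i, 1.4010-0.1931i, -0.1235-1.4088i, -0.1235+1.4088i, 1.4010+0.1931i, 0.7225+1.2157i]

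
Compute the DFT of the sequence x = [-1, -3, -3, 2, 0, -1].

X[k] = Σ(n=0 to 5) x[n] · ω_6^(nk)
where ω_6 = e^(-2πi/6)

Computing each X[k]:
X[0] = -6
X[1] = -3.5000+4.3301i
X[2] = 4.5000-0.8660i
X[3] = -2
X[4] = 4.5000+0.8660i
X[5] = -3.5000-4.3301i

X = [-6, -3.5000+4.3301i, 4.5000-0.8660i, -2, 4.5000+0.8660i, -3.5000-4.3301i]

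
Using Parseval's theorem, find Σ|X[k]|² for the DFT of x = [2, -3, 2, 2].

Parseval: Σ|x[n]|² = (1/N)Σ|X[k]|², so Σ|X[k]|² = N·Σ|x[n]|² = 4·21.0000

Σ|X[k]|² = N·Σ|x[n]|² = 4·21.0000 = 84.0000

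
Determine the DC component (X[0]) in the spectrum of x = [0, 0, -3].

X[0] = Σ(n=0 to 2) x[n] · ω_3^0 = Σ x[n]
= (0) + (0) + (-3)

X[0] = -3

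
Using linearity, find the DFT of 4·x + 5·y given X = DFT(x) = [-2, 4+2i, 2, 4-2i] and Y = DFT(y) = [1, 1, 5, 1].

By linearity: DFT(4x + 5y) = 4·DFT(x) + 5·DFT(y)
= 4·[-2, 4+2i, 2, 4-2i] + 5·[1, 1, 5, 1]

Computing element-wise:
Z[0] = 4·(-2) + 5·(1) = -3
Z[1] = 4·(4+2i) + 5·(1) = 21+8i
Z[2] = 4·(2) + 5·(5) = 33
Z[3] = 4·(4-2i) + 5·(1) = 21-8i

DFT(4x + 5y) = 4·X + 5·Y = [-3, 21+8i, 33, 21-8i]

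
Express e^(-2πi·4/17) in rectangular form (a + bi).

ω_17^4 = e^(-2πi·4/17)
= cos(-2π·4/17) + i·sin(-2π·4/17)
= cos(-8π/17) + i·sin(-8π/17)

ω_17^4 = cos(-8π/17) + i·sin(-8π/17) = 0.0923-0.9957i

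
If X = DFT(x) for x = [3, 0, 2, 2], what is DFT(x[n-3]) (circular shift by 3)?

Time shift by 3: X_shifted[k] = ω_4^(3k) · X[k]
Shifted x = [0, 2, 2, 3]

DFT(x[n-3]) = [7, -2+1i, -3, -2-1i]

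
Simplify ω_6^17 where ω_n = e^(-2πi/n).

Since ω_6^6 = 1, powers reduce modulo 6.
17 mod 6 = 5
So ω_6^17 = ω_6^5 = e^(-2πi·5/6)

ω_6^17 = ω_6^5 = 0.5000+0.8660i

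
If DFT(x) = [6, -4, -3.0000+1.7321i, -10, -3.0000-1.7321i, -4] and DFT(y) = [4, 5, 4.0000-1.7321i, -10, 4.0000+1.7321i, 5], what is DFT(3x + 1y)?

By linearity: DFT(3x + 1y) = 3·DFT(x) + 1·DFT(y)
= 3·[6, -4, -3.0000+1.7321i, -10, -3.0000-1.7321i, -4] + 1·[4, 5, 4.0000-1.7321i, -10, 4.0000+1.7321i, 5]

Computing element-wise:
Z[0] = 3·(6) + 1·(4) = 22
Z[1] = 3·(-4) + 1·(5) = -7
Z[2] = 3·(-3.0000+1.7321i) + 1·(4.0000-1.7321i) = -5.0000+3.4642i
Z[3] = 3·(-10) + 1·(-10) = -40
Z[4] = 3·(-3.0000-1.7321i) + 1·(4.0000+1.7321i) = -5.0000-3.4642i
Z[5] = 3·(-4) + 1·(5) = -7

DFT(3x + 1y) = 3·X + 1·Y = [22, -7, -5.0000+3.4642i, -40, -5.0000-3.4642i, -7]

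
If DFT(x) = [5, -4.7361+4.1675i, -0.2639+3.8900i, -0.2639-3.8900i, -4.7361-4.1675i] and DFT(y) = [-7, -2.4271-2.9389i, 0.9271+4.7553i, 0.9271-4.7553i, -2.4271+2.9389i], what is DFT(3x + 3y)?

By linearity: DFT(3x + 3y) = 3·DFT(x) + 3·DFT(y)
= 3·[5, -4.7361+4.1675i, -0.2639+3.8900i, -0.2639-3.8900i, -4.7361-4.1675i] + 3·[-7, -2.4271-2.9389i, 0.9271+4.7553i, 0.9271-4.7553i, -2.4271+2.9389i]

Computing element-wise:
Z[0] = 3·(5) + 3·(-7) = -6
Z[1] = 3·(-4.7361+4.1675i) + 3·(-2.4271-2.9389i) = -21.4896+3.6858i
Z[2] = 3·(-0.2639+3.8900i) + 3·(0.9271+4.7553i) = 1.9896+25.9359i
Z[3] = 3·(-0.2639-3.8900i) + 3·(0.9271-4.7553i) = 1.9896-25.9359i
Z[4] = 3·(-4.7361-4.1675i) + 3·(-2.4271+2.9389i) = -21.4896-3.6858i

DFT(3x + 3y) = 3·X + 3·Y = [-6, -21.4896+3.6858i, 1.9896+25.9359i, 1.9896-25.9359i, -21.4896-3.6858i]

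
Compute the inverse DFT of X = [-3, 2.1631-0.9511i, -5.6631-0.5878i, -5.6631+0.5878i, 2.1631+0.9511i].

x[n] = (1/5) Σ(k=0 to 4) X[k] · e^(2πikn/5)

Computing each x[n]:
x[0] = -2
x[1] = 2
x[2] = -2
x[3] = -2
x[4] = 1

x = [-2, 2, -2, -2, 1]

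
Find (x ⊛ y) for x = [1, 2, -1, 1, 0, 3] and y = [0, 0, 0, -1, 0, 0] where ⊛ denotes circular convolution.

(x ⊛ y)[n] = Σ(m=0 to 5) x[m] · y[(n-m) mod 6]

Computing each output sample:
(x ⊛ y)[0] = -1
(x ⊛ y)[1] = 0
(x ⊛ y)[2] = -3
(x ⊛ y)[3] = -1
(x ⊛ y)[4] = -2
(x ⊛ y)[5] = 1

x ⊛ y = [-1, 0, -3, -1, -2, 1]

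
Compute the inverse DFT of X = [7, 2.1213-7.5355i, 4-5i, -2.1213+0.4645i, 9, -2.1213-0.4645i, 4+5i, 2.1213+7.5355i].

x[n] = (1/8) Σ(k=0 to 7) X[k] · e^(2πikn/8)

Computing each x[n]:
x[0] = 3
x[1] = 3
x[2] = 3
x[3] = -1
x[4] = 3
x[5] = -1
x[6] = -1
x[7] = -2

x = [3, 3, 3, -1, 3, -1, -1, -2]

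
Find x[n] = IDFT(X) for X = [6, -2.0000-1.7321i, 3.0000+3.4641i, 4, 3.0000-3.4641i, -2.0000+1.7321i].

x[n] = (1/6) Σ(k=0 to 5) X[k] · e^(2πikn/6)

Computing each x[n]:
x[0] = 2
x[1] = -1
x[2] = 3
x[3] = 2
x[4] = 0
x[5] = 0

x = [2, -1, 3, 2, 0, 0]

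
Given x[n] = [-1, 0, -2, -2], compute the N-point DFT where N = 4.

X[k] = Σ(n=0 to 3) x[n] · ω_4^(nk)
where ω_4 = e^(-2πi/4)

Computing each X[k]:
X[0] = -5
X[1] = 1-2i
X[2] = -1
X[3] = 1+2i

X = [-5, 1-2i, -1, 1+2i]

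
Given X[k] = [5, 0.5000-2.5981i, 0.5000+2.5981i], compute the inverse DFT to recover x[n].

x[n] = (1/3) Σ(k=0 to 2) X[k] · e^(2πikn/3)

Computing each x[n]:
x[0] = 2
x[1] = 3
x[2] = 0

x = [2, 3, 0]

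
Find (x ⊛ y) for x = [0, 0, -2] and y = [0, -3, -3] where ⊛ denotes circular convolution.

(x ⊛ y)[n] = Σ(m=0 to 2) x[m] · y[(n-m) mod 3]

Computing each output sample:
(x ⊛ y)[0] = 6
(x ⊛ y)[1] = 6
(x ⊛ y)[2] = 0

x ⊛ y = [6, 6, 0]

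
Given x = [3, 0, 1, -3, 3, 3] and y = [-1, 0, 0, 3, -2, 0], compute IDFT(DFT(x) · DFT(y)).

(x ⊛ y)[n] = Σ(m=0 to 5) x[m] · y[(n-m) mod 6]

Computing each output sample:
(x ⊛ y)[0] = -14
(x ⊛ y)[1] = 15
(x ⊛ y)[2] = 2
(x ⊛ y)[3] = 6
(x ⊛ y)[4] = -9
(x ⊛ y)[5] = 0

x ⊛ y = [-14, 15, 2, 6, -9, 0]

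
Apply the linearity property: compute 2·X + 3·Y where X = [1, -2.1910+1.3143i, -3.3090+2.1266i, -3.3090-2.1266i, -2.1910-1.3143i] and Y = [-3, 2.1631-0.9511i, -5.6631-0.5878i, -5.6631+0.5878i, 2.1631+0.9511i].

By linearity: DFT(2x + 3y) = 2·DFT(x) + 3·DFT(y)
= 2·[1, -2.1910+1.3143i, -3.3090+2.1266i, -3.3090-2.1266i, -2.1910-1.3143i] + 3·[-3, 2.1631-0.9511i, -5.6631-0.5878i, -5.6631+0.5878i, 2.1631+0.9511i]

Computing element-wise:
Z[0] = 2·(1) + 3·(-3) = -7
Z[1] = 2·(-2.1910+1.3143i) + 3·(2.1631-0.9511i) = 2.1073-0.2247i
Z[2] = 2·(-3.3090+2.1266i) + 3·(-5.6631-0.5878i) = -23.6073+2.4898i
Z[3] = 2·(-3.3090-2.1266i) + 3·(-5.6631+0.5878i) = -23.6073-2.4898i
Z[4] = 2·(-2.1910-1.3143i) + 3·(2.1631+0.9511i) = 2.1073+0.2247i

DFT(2x + 3y) = 2·X + 3·Y = [-7, 2.1073-0.2247i, -23.6073+2.4898i, -23.6073-2.4898i, 2.1073+0.2247i]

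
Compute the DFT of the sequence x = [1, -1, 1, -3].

X[k] = Σ(n=0 to 3) x[n] · ω_4^(nk)
where ω_4 = e^(-2πi/4)

Computing each X[k]:
X[0] = -2
X[1] = -2i
X[2] = 6
X[3] = 2i

X = [-2, -2i, 6, 2i]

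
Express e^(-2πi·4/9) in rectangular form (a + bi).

ω_9^4 = e^(-2πi·4/9)
= cos(-2π·4/9) + i·sin(-2π·4/9)
= cos(-8π/9) + i·sin(-8π/9)

ω_9^4 = cos(-8π/9) + i·sin(-8π/9) = -0.9397-0.3420i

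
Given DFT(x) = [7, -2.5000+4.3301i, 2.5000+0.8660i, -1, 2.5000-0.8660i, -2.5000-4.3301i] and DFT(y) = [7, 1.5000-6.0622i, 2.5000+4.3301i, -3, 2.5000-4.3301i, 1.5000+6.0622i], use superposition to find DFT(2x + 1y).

By linearity: DFT(2x + 1y) = 2·DFT(x) + 1·DFT(y)
= 2·[7, -2.5000+4.3301i, 2.5000+0.8660i, -1, 2.5000-0.8660i, -2.5000-4.3301i] + 1·[7, 1.5000-6.0622i, 2.5000+4.3301i, -3, 2.5000-4.3301i, 1.5000+6.0622i]

Computing element-wise:
Z[0] = 2·(7) + 1·(7) = 21
Z[1] = 2·(-2.5000+4.3301i) + 1·(1.5000-6.0622i) = -3.5000+2.5980i
Z[2] = 2·(2.5000+0.8660i) + 1·(2.5000+4.3301i) = 7.5000+6.0621i
Z[3] = 2·(-1) + 1·(-3) = -5
Z[4] = 2·(2.5000-0.8660i) + 1·(2.5000-4.3301i) = 7.5000-6.0621i
Z[5] = 2·(-2.5000-4.3301i) + 1·(1.5000+6.0622i) = -3.5000-2.5980i

DFT(2x + 1y) = 2·X + 1·Y = [21, -3.5000+2.5980i, 7.5000+6.0621i, -5, 7.5000-6.0621i, -3.5000-2.5980i]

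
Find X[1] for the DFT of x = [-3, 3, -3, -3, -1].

X[1] = Σ(n=0 to 4) x[n] · ω_5^(1n) where ω_5 = e^(-2πi/5)
= (-3)·ω_5^0 + (3)·ω_5^1 + (-3)·ω_5^2 + (-3)·ω_5^3 + (-1)·ω_5^4

X[1] = 2.4721-3.8042i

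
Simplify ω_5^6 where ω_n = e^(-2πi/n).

Since ω_5^5 = 1, powers reduce modulo 5.
6 mod 5 = 1
So ω_5^6 = ω_5^1 = e^(-2πi·1/5)

ω_5^6 = ω_5^1 = 0.3090-0.9511i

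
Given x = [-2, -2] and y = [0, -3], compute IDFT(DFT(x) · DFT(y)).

(x ⊛ y)[n] = Σ(m=0 to 1) x[m] · y[(n-m) mod 2]

Computing each output sample:
(x ⊛ y)[0] = 6
(x ⊛ y)[1] = 6

x ⊛ y = [6, 6]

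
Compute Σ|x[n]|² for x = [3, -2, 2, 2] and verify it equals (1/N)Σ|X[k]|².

Time domain:
Σ|x[n]|² = |3|² + |-2|² + |2|² + |2|² = 21.0000

Frequency domain:
(1/4)Σ|X[k]|² = (1/4)(|5|² + |1+4i|² + |5|² + |1-4i|²) = (1/4)·84.0000 = 21.0000

Both sides agree, confirming Parseval's theorem.

Σ|x[n]|² = (1/N)Σ|X[k]|² = 21.0000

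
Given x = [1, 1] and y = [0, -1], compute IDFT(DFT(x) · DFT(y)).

(x ⊛ y)[n] = Σ(m=0 to 1) x[m] · y[(n-m) mod 2]

Computing each output sample:
(x ⊛ y)[0] = -1
(x ⊛ y)[1] = -1

x ⊛ y = [-1, -1]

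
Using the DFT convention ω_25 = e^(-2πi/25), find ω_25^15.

ω_25^15 = e^(-2πi·15/25)
= cos(-2π·15/25) + i·sin(-2π·15/25)
= cos(-30π/25) + i·sin(-30π/25)

ω_25^15 = cos(-30π/25) + i·sin(-30π/25) = -0.8090+0.5878i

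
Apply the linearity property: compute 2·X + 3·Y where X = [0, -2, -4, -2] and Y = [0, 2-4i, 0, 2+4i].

By linearity: DFT(2x + 3y) = 2·DFT(x) + 3·DFT(y)
= 2·[0, -2, -4, -2] + 3·[0, 2-4i, 0, 2+4i]

Computing element-wise:
Z[0] = 2·(0) + 3·(0) = 0
Z[1] = 2·(-2) + 3·(2-4i) = 2-12i
Z[2] = 2·(-4) + 3·(0) = -8
Z[3] = 2·(-2) + 3·(2+4i) = 2+12i

DFT(2x + 3y) = 2·X + 3·Y = [0, 2-12i, -8, 2+12i]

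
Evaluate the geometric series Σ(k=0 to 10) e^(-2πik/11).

Sum of all nth roots of unity equals 0 for n > 1 (geometric series with r ≠ 1).

0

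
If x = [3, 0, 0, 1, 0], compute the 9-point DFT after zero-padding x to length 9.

Original 5-point DFT: [4, 2.1910+0.5878i, 3.3090-0.9511i, 3.3090+0.9511i, 2.1910-0.5878i]
Zero-padded 9-point DFT provides frequency interpolation.

DFT_9([x, 0, ...]) = [4, 2.5000-0.8660i, 2.5000+0.8660i, 4, 2.5000-0.8660i, 2.5000+0.8660i, 4, 2.5000-0.8660i, 2.5000+0.8660i]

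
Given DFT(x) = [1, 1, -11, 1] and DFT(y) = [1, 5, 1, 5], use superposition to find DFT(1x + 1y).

By linearity: DFT(1x + 1y) = 1·DFT(x) + 1·DFT(y)
= 1·[1, 1, -11, 1] + 1·[1, 5, 1, 5]

Computing element-wise:
Z[0] = 1·(1) + 1·(1) = 2
Z[1] = 1·(1) + 1·(5) = 6
Z[2] = 1·(-11) + 1·(1) = -10
Z[3] = 1·(1) + 1·(5) = 6

DFT(1x + 1y) = 1·X + 1·Y = [2, 6, -10, 6]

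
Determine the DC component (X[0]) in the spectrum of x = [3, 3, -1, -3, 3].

X[0] = Σ(n=0 to 4) x[n] · ω_5^0 = Σ x[n]
= (3) + (3) + (-1) + (-3) + (3)

X[0] = 5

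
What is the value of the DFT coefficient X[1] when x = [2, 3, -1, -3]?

X[1] = Σ(n=0 to 3) x[n] · ω_4^(1n) where ω_4 = e^(-2πi/4)
= (2)·ω_4^0 + (3)·ω_4^1 + (-1)·ω_4^2 + (-3)·ω_4^3

X[1] = 3-6i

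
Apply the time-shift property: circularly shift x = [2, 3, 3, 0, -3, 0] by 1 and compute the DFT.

Time shift by 1: X_shifted[k] = ω_6^(1k) · X[k]
Shifted x = [0, 2, 3, 3, 0, -3]

DFT(x[n-1]) = [5, -5.0000-6.9282i, 2.0000-1.7321i, 1, 2.0000+1.7321i, -5.0000+6.9282i]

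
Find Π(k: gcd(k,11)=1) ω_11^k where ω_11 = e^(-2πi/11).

The primitive 11th roots of unity are ω_11^k for k coprime to 11: k ∈ {1, 2, 3, 4, 5, 6, 7, 8, 9, 10}
Their product equals the constant term of the cyclotomic polynomial Φ_11(x) up to sign.
For n ≥ 3, the product of all primitive nth roots of unity is 1. (For n=1 it is 1; for n=2 it is -1.)

1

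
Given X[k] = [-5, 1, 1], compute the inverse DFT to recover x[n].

x[n] = (1/3) Σ(k=0 to 2) X[k] · e^(2πikn/3)

Computing each x[n]:
x[0] = -1
x[1] = -2
x[2] = -2

x = [-1, -2, -2]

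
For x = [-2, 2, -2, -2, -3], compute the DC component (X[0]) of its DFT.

X[0] = Σ(n=0 to 4) x[n] · ω_5^0 = Σ x[n]
= (-2) + (2) + (-2) + (-2) + (-3)

X[0] = -7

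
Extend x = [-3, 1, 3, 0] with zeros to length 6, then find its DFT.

Original 4-point DFT: [1, -6-1i, -1, -6+1i]
Zero-padded 6-point DFT provides frequency interpolation.

DFT_6([x, 0, ...]) = [1, -4.0000-3.4641i, -5.0000+1.7321i, -1, -5.0000-1.7321i, -4.0000+3.4641i]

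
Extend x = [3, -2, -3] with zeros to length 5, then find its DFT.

Original 3-point DFT: [-2, 5.5000-0.8660i, 5.5000+0.8660i]
Zero-padded 5-point DFT provides frequency interpolation.

DFT_5([x, 0, ...]) = [-2, 4.8090+3.6655i, 3.6910-1.6776i, 3.6910+1.6776i, 4.8090-3.6655i]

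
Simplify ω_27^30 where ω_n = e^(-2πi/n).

Since ω_27^27 = 1, powers reduce modulo 27.
30 mod 27 = 3
So ω_27^30 = ω_27^3 = e^(-2πi·3/27)

ω_27^30 = ω_27^3 = 0.7660-0.6428i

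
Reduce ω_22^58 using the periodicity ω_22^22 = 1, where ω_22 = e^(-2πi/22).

Since ω_22^22 = 1, powers reduce modulo 22.
58 mod 22 = 14
So ω_22^58 = ω_22^14 = e^(-2πi·14/22)

ω_22^58 = ω_22^14 = -0.6549+0.7557i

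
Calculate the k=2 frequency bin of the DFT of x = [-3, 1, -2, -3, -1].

X[2] = Σ(n=0 to 4) x[n] · ω_5^(2n) where ω_5 = e^(-2πi/5)
= (-3)·ω_5^0 + (1)·ω_5^2 + (-2)·ω_5^4 + (-3)·ω_5^6 + (-1)·ω_5^8

X[2] = -4.5451-0.2245i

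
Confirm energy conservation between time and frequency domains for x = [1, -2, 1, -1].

Time domain:
Σ|x[n]|² = |1|² + |-2|² + |1|² + |-1|² = 7.0000

Frequency domain:
(1/4)Σ|X[k]|² = (1/4)(|-1|² + |1i|² + |5|² + |-1i|²) = (1/4)·28.0000 = 7.0000

Both sides agree, confirming Parseval's theorem.

Σ|x[n]|² = (1/N)Σ|X[k]|² = 7.0000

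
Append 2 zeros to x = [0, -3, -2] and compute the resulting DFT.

Original 3-point DFT: [-5, 2.5000+0.8660i, 2.5000-0.8660i]
Zero-padded 5-point DFT provides frequency interpolation.

DFT_5([x, 0, ...]) = [-5, 0.6910+4.0287i, 1.8090-0.1388i, 1.8090+0.1388i, 0.6910-4.0287i]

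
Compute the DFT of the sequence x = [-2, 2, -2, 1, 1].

X[k] = Σ(n=0 to 4) x[n] · ω_5^(nk)
where ω_5 = e^(-2πi/5)

Computing each X[k]:
X[0] = 0
X[1] = -0.2639+0.8123i
X[2] = -4.7361-3.4410i
X[3] = -4.7361+3.4410i
X[4] = -0.2639-0.8123i

X = [0, -0.2639+0.8123i, -4.7361-3.4410i, -4.7361+3.4410i, -0.2639-0.8123i]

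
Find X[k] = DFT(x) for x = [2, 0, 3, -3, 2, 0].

X[k] = Σ(n=0 to 5) x[n] · ω_6^(nk)
where ω_6 = e^(-2πi/6)

Computing each X[k]:
X[0] = 4
X[1] = 2.5000-0.8660i
X[2] = -3.5000+0.8660i
X[3] = 10
X[4] = -3.5000-0.8660i
X[5] = 2.5000+0.8660i

X = [4, 2.5000-0.8660i, -3.5000+0.8660i, 10, -3.5000-0.8660i, 2.5000+0.8660i]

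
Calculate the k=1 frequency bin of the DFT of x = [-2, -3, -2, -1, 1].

X[1] = Σ(n=0 to 4) x[n] · ω_5^(1n) where ω_5 = e^(-2πi/5)
= (-2)·ω_5^0 + (-3)·ω_5^1 + (-2)·ω_5^2 + (-1)·ω_5^3 + (1)·ω_5^4

X[1] = -0.1910+4.3920i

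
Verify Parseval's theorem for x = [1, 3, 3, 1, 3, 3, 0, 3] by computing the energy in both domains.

Time domain:
Σ|x[n]|² = |1|² + |3|² + |3|² + |1|² + |3|² + |3|² + |0|² + |3|² = 47.0000

Frequency domain:
(1/8)Σ|X[k]|² = (1/8)(|17|² + |-0.5858-1.5858i|² + |1-2i|² + |-3.4142+4.4142i|² + |-3|² + |-3.4142-4.4142i|² + |1+2i|² + |-0.5858+1.5858i|²) = (1/8)·376.0000 = 47.0000

Both sides agree, confirming Parseval's theorem.

Σ|x[n]|² = (1/N)Σ|X[k]|² = 47.0000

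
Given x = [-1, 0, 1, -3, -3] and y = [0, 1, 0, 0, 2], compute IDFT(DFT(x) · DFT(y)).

(x ⊛ y)[n] = Σ(m=0 to 4) x[m] · y[(n-m) mod 5]

Computing each output sample:
(x ⊛ y)[0] = -3
(x ⊛ y)[1] = 1
(x ⊛ y)[2] = -6
(x ⊛ y)[3] = -5
(x ⊛ y)[4] = -5

x ⊛ y = [-3, 1, -6, -5, -5]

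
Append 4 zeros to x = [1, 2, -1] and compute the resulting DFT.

Original 3-point DFT: [2, 0.5000-2.5981i, 0.5000+2.5981i]
Zero-padded 7-point DFT provides frequency interpolation.

DFT_7([x, 0, ...]) = [2, 2.4695-0.5887i, 1.4559-2.3837i, -1.4254-1.6496i, -1.4254+1.6496i, 1.4559+2.3837i, 2.4695+0.5887i]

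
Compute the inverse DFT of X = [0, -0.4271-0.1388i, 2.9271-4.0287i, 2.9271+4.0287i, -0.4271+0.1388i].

x[n] = (1/5) Σ(k=0 to 4) X[k] · e^(2πikn/5)

Computing each x[n]:
x[0] = 1
x[1] = 0
x[2] = -1
x[3] = 2
x[4] = -2

x = [1, 0, -1, 2, -2]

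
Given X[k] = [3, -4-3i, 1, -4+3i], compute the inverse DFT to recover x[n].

x[n] = (1/4) Σ(k=0 to 3) X[k] · e^(2πikn/4)

Computing each x[n]:
x[0] = -1
x[1] = 2
x[2] = 3
x[3] = -1

x = [-1, 2, 3, -1]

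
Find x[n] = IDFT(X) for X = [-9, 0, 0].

x[n] = (1/3) Σ(k=0 to 2) X[k] · e^(2πikn/3)

Computing each x[n]:
x[0] = -3
x[1] = -3
x[2] = -3

x = [-3, -3, -3]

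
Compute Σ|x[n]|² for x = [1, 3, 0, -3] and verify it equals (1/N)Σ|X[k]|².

Time domain:
Σ|x[n]|² = |1|² + |3|² + |0|² + |-3|² = 19.0000

Frequency domain:
(1/4)Σ|X[k]|² = (1/4)(|1|² + |1-6i|² + |1|² + |1+6i|²) = (1/4)·76.0000 = 19.0000

Both sides agree, confirming Parseval's theorem.

Σ|x[n]|² = (1/N)Σ|X[k]|² = 19.0000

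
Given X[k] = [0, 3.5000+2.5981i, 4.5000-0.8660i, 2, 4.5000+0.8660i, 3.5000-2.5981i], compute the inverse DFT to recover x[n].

x[n] = (1/6) Σ(k=0 to 5) X[k] · e^(2πikn/6)

Computing each x[n]:
x[0] = 3
x[1] = -1
x[2] = -2
x[3] = 0
x[4] = 0
x[5] = 0

x = [3, -1, -2, 0, 0, 0]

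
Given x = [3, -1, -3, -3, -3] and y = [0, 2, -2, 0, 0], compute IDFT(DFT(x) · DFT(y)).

(x ⊛ y)[n] = Σ(m=0 to 4) x[m] · y[(n-m) mod 5]

Computing each output sample:
(x ⊛ y)[0] = 0
(x ⊛ y)[1] = 12
(x ⊛ y)[2] = -8
(x ⊛ y)[3] = -4
(x ⊛ y)[4] = 0

x ⊛ y = [0, 12, -8, -4, 0]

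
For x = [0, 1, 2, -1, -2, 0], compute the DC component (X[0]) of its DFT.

X[0] = Σ(n=0 to 5) x[n] · ω_6^0 = Σ x[n]
= (0) + (1) + (2) + (-1) + (-2) + (0)

X[0] = 0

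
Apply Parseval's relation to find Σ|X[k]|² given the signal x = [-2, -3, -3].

Parseval: Σ|x[n]|² = (1/N)Σ|X[k]|², so Σ|X[k]|² = N·Σ|x[n]|² = 3·22.0000

Σ|X[k]|² = N·Σ|x[n]|² = 3·22.0000 = 66.0000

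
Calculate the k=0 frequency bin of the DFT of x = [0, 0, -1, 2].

X[0] = Σ(n=0 to 3) x[n] · ω_4^0 = Σ x[n]
= (0) + (0) + (-1) + (2)

X[0] = 1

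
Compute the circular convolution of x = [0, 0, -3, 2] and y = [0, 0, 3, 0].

(x ⊛ y)[n] = Σ(m=0 to 3) x[m] · y[(n-m) mod 4]

Computing each output sample:
(x ⊛ y)[0] = -9
(x ⊛ y)[1] = 6
(x ⊛ y)[2] = 0
(x ⊛ y)[3] = 0

x ⊛ y = [-9, 6, 0, 0]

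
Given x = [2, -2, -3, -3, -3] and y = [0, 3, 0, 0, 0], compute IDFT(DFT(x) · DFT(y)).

(x ⊛ y)[n] = Σ(m=0 to 4) x[m] · y[(n-m) mod 5]

Computing each output sample:
(x ⊛ y)[0] = -9
(x ⊛ y)[1] = 6
(x ⊛ y)[2] = -6
(x ⊛ y)[3] = -9
(x ⊛ y)[4] = -9

x ⊛ y = [-9, 6, -6, -9, -9]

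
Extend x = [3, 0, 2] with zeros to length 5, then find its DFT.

Original 3-point DFT: [5, 2.0000+1.7321i, 2.0000-1.7321i]
Zero-padded 5-point DFT provides frequency interpolation.

DFT_5([x, 0, ...]) = [5, 1.3820-1.1756i, 3.6180+1.9021i, 3.6180-1.9021i, 1.3820+1.1756i]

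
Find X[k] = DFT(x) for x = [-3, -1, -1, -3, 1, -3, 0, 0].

X[k] = Σ(n=0 to 7) x[n] · ω_8^(nk)
where ω_8 = e^(-2πi/8)

Computing each X[k]:
X[0] = -10
X[1] = -0.4645+1.7071i
X[2] = -1+1i
X[3] = -7.5355-0.2929i
X[4] = 4
X[5] = -7.5355+0.2929i
X[6] = -1-1i
X[7] = -0.4645-1.7071i

X = [-10, -0.4645+1.7071i, -1+1i, -7.5355-0.2929i, 4, -7.5355+0.2929i, -1-1i, -0.4645-1.7071i]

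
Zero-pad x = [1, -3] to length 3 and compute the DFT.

Original 2-point DFT: [-2, 4]
Zero-padded 3-point DFT provides frequency interpolation.

DFT_3([x, 0, ...]) = [-2, 2.5000+2.5981i, 2.5000-2.5981i]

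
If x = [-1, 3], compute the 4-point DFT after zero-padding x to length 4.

Original 2-point DFT: [2, -4]
Zero-padded 4-point DFT provides frequency interpolation.

DFT_4([x, 0, ...]) = [2, -1-3i, -4, -1+3i]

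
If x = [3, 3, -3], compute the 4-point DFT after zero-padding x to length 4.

Original 3-point DFT: [3, 3.0000-5.1962i, 3.0000+5.1962i]
Zero-padded 4-point DFT provides frequency interpolation.

DFT_4([x, 0, ...]) = [3, 6-3i, -3, 6+3i]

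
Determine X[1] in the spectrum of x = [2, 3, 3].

X[1] = Σ(n=0 to 2) x[n] · ω_3^(1n) where ω_3 = e^(-2πi/3)
= (2)·ω_3^0 + (3)·ω_3^1 + (3)·ω_3^2

X[1] = -1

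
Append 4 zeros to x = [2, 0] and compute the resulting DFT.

Original 2-point DFT: [2, 2]
Zero-padded 6-point DFT provides frequency interpolation.

DFT_6([x, 0, ...]) = [2, 2, 2, 2, 2, 2]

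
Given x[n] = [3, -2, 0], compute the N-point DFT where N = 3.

X[k] = Σ(n=0 to 2) x[n] · ω_3^(nk)
where ω_3 = e^(-2πi/3)

Computing each X[k]:
X[0] = 1
X[1] = 4.0000+1.7321i
X[2] = 4.0000-1.7321i

X = [1, 4.0000+1.7321i, 4.0000-1.7321i]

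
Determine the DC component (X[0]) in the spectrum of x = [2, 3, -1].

X[0] = Σ(n=0 to 2) x[n] · ω_3^0 = Σ x[n]
= (2) + (3) + (-1)

X[0] = 4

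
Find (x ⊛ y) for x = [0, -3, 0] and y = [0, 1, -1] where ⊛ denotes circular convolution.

(x ⊛ y)[n] = Σ(m=0 to 2) x[m] · y[(n-m) mod 3]

Computing each output sample:
(x ⊛ y)[0] = 3
(x ⊛ y)[1] = 0
(x ⊛ y)[2] = -3

x ⊛ y = [3, 0, -3]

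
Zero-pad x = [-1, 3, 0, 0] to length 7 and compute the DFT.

Original 4-point DFT: [2, -1-3i, -4, -1+3i]
Zero-padded 7-point DFT provides frequency interpolation.

DFT_7([x, 0, ...]) = [2, 0.8705-2.3455i, -1.6676-2.9248i, -3.7029-1.3017i, -3.7029+1.3017i, -1.6676+2.9248i, 0.8705+2.3455i]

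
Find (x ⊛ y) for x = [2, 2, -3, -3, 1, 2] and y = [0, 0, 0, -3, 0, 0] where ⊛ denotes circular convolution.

(x ⊛ y)[n] = Σ(m=0 to 5) x[m] · y[(n-m) mod 6]

Computing each output sample:
(x ⊛ y)[0] = 9
(x ⊛ y)[1] = -3
(x ⊛ y)[2] = -6
(x ⊛ y)[3] = -6
(x ⊛ y)[4] = -6
(x ⊛ y)[5] = 9

x ⊛ y = [9, -3, -6, -6, -6, 9]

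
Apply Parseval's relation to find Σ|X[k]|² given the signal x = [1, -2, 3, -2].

Parseval: Σ|x[n]|² = (1/N)Σ|X[k]|², so Σ|X[k]|² = N·Σ|x[n]|² = 4·18.0000

Σ|X[k]|² = N·Σ|x[n]|² = 4·18.0000 = 72.0000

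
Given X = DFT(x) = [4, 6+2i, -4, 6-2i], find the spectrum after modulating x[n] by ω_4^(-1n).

Modulation property: DFT(ω_4^(-1n)·x[n]) = X[(k-1) mod 4], so circularly shift X by 1 positions.

X[k-1] = [6-2i, 4, 6+2i, -4]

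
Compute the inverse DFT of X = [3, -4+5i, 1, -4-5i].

x[n] = (1/4) Σ(k=0 to 3) X[k] · e^(2πikn/4)

Computing each x[n]:
x[0] = -1
x[1] = -2
x[2] = 3
x[3] = 3

x = [-1, -2, 3, 3]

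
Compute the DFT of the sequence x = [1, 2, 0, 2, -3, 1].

X[k] = Σ(n=0 to 5) x[n] · ω_6^(nk)
where ω_6 = e^(-2πi/6)

Computing each X[k]:
X[0] = 3
X[1] = 2.0000-3.4641i
X[2] = 3.0000+1.7321i
X[3] = -7
X[4] = 3.0000-1.7321i
X[5] = 2.0000+3.4641i

X = [3, 2.0000-3.4641i, 3.0000+1.7321i, -7, 3.0000-1.7321i, 2.0000+3.4641i]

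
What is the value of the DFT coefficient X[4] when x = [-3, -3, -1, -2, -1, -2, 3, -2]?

X[4] = Σ(n=0 to 7) x[n] · ω_8^(4n) where ω_8 = e^(-2πi/8)
= (-3)·ω_8^0 + (-3)·ω_8^4 + (-1)·ω_8^8 + (-2)·ω_8^12 + (-1)·ω_8^16 + (-2)·ω_8^20 + (3)·ω_8^24 + (-2)·ω_8^28

X[4] = 7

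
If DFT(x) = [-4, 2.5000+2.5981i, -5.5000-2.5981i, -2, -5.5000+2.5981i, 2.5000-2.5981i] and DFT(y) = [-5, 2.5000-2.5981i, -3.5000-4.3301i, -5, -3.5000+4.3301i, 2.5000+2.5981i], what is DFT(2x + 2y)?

By linearity: DFT(2x + 2y) = 2·DFT(x) + 2·DFT(y)
= 2·[-4, 2.5000+2.5981i, -5.5000-2.5981i, -2, -5.5000+2.5981i, 2.5000-2.5981i] + 2·[-5, 2.5000-2.5981i, -3.5000-4.3301i, -5, -3.5000+4.3301i, 2.5000+2.5981i]

Computing element-wise:
Z[0] = 2·(-4) + 2·(-5) = -18
Z[1] = 2·(2.5000+2.5981i) + 2·(2.5000-2.5981i) = 10
Z[2] = 2·(-5.5000-2.5981i) + 2·(-3.5000-4.3301i) = -18.0000-13.8564i
Z[3] = 2·(-2) + 2·(-5) = -14
Z[4] = 2·(-5.5000+2.5981i) + 2·(-3.5000+4.3301i) = -18.0000+13.8564i
Z[5] = 2·(2.5000-2.5981i) + 2·(2.5000+2.5981i) = 10

DFT(2x + 2y) = 2·X + 2·Y = [-18, 10, -18.0000-13.8564i, -14, -18.0000+13.8564i, 10]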